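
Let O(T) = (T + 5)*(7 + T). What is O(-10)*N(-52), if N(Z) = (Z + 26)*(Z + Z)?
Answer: 40560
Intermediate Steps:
N(Z) = 2*Z*(26 + Z) (N(Z) = (26 + Z)*(2*Z) = 2*Z*(26 + Z))
O(T) = (5 + T)*(7 + T)
O(-10)*N(-52) = (35 + (-10)² + 12*(-10))*(2*(-52)*(26 - 52)) = (35 + 100 - 120)*(2*(-52)*(-26)) = 15*2704 = 40560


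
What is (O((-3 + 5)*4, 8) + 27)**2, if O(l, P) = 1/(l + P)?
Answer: 187489/256 ≈ 732.38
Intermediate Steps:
O(l, P) = 1/(P + l)
(O((-3 + 5)*4, 8) + 27)**2 = (1/(8 + (-3 + 5)*4) + 27)**2 = (1/(8 + 2*4) + 27)**2 = (1/(8 + 8) + 27)**2 = (1/16 + 27)**2 = (433/16)**2 = 187489/256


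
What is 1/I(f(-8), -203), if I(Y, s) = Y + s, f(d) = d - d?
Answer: -1/203 ≈ -0.0049261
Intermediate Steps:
f(d) = 0
1/I(f(-8), -203) = 1/(0 - 203) = 1/(-203) = -1/203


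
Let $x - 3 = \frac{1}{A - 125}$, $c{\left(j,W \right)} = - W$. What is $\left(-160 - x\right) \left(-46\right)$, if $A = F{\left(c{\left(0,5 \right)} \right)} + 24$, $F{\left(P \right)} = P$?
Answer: $\frac{397371}{53} \approx 7497.6$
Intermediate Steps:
$A = 19$ ($A = \left(-1\right) 5 + 24 = -5 + 24 = 19$)
$x = \frac{317}{106}$ ($x = 3 + \frac{1}{19 - 125} = 3 + \frac{1}{-106} = 3 - \frac{1}{106} = \frac{317}{106} \approx 2.9906$)
$\left(-160 - x\right) \left(-46\right) = \left(-160 - \frac{317}{106}\right) \left(-46\right) = \left(- \frac{17277}{106}\right) \left(-46\right) = \frac{397371}{53}$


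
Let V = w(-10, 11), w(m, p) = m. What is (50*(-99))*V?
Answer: 49500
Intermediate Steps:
V = -10
(50*(-99))*V = (50*(-99))*(-10) = -4950*(-10) = 49500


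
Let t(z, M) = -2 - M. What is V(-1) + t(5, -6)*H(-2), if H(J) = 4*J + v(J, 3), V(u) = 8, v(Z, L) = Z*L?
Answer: -48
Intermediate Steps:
v(Z, L) = L*Z
H(J) = 7*J (H(J) = 4*J + 3*J = 7*J)
V(-1) + t(5, -6)*H(-2) = 8 + (-2 - 1*(-6))*(7*(-2)) = 8 + (-2 + 6)*(-14) = 8 + 4*(-14) = 8 - 56 = -48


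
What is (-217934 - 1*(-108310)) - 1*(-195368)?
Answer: 85744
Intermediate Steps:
(-217934 - 1*(-108310)) - 1*(-195368) = (-217934 + 108310) + 195368 = -109624 + 195368 = 85744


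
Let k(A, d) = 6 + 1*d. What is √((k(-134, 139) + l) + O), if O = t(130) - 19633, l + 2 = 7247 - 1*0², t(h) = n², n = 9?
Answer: I*√12162 ≈ 110.28*I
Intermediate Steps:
t(h) = 81 (t(h) = 9² = 81)
k(A, d) = 6 + d
l = 7245 (l = -2 + (7247 - 1*0²) = -2 + (7247 - 1*0) = -2 + (7247 + 0) = -2 + 7247 = 7245)
O = -19552 (O = 81 - 19633 = -19552)
√((k(-134, 139) + l) + O) = √(((6 + 139) + 7245) - 19552) = √((145 + 7245) - 19552) = √(7390 - 19552) = √(-12162) = I*√12162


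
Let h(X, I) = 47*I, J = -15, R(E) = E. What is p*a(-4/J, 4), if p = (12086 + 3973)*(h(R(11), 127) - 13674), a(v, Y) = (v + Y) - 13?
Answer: 1080615463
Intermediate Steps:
a(v, Y) = -13 + Y + v (a(v, Y) = (Y + v) - 13 = -13 + Y + v)
p = -123734595 (p = (12086 + 3973)*(47*127 - 13674) = 16059*(5969 - 13674) = 16059*(-7705) = -123734595)
p*a(-4/J, 4) = -123734595*(-13 + 4 - 4/(-15)) = -123734595*(-13 + 4 - 4*(-1/15)) = -123734595*(-13 + 4 + 4/15) = -123734595*(-131/15) = 1080615463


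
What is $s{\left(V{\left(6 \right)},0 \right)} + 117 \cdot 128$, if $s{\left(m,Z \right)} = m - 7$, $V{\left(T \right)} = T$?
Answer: $14975$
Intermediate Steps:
$s{\left(m,Z \right)} = -7 + m$
$s{\left(V{\left(6 \right)},0 \right)} + 117 \cdot 128 = \left(-7 + 6\right) + 117 \cdot 128 = -1 + 14976 = 14975$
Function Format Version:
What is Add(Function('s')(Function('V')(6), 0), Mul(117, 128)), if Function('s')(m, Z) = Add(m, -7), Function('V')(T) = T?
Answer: 14975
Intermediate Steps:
Function('s')(m, Z) = Add(-7, m)
Add(Function('s')(Function('V')(6), 0), Mul(117, 128)) = Add(Add(-7, 6), Mul(117, 128)) = Add(-1, 14976) = 14975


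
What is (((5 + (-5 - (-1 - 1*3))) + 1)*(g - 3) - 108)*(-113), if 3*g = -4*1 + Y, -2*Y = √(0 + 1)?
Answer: 29493/2 ≈ 14747.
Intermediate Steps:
Y = -½ (Y = -√(0 + 1)/2 = -√1/2 = -½*1 = -½ ≈ -0.50000)
g = -3/2 (g = (-4*1 - ½)/3 = (-4 - ½)/3 = (⅓)*(-9/2) = -3/2 ≈ -1.5000)
(((5 + (-5 - (-1 - 1*3))) + 1)*(g - 3) - 108)*(-113) = (((5 + (-5 - (-1 - 1*3))) + 1)*(-3/2 - 3) - 108)*(-113) = (((5 + (-5 - (-1 - 3))) + 1)*(-9/2) - 108)*(-113) = (((5 + (-5 - 1*(-4))) + 1)*(-9/2) - 108)*(-113) = (((5 + (-5 + 4)) + 1)*(-9/2) - 108)*(-113) = (((5 - 1) + 1)*(-9/2) - 108)*(-113) = ((4 + 1)*(-9/2) - 108)*(-113) = (5*(-9/2) - 108)*(-113) = (-45/2 - 108)*(-113) = -261/2*(-113) = 29493/2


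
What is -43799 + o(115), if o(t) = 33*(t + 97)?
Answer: -36803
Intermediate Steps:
o(t) = 3201 + 33*t (o(t) = 33*(97 + t) = 3201 + 33*t)
-43799 + o(115) = -43799 + (3201 + 33*115) = -43799 + (3201 + 3795) = -43799 + 6996 = -36803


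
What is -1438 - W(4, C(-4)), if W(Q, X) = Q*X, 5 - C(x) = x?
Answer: -1474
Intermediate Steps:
C(x) = 5 - x
-1438 - W(4, C(-4)) = -1438 - 4*(5 - 1*(-4)) = -1438 - 4*(5 + 4) = -1438 - 4*9 = -1438 - 1*36 = -1438 - 36 = -1474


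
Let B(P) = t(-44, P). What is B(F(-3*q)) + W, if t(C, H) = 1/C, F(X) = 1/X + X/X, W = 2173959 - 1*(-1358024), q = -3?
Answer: 155407251/44 ≈ 3.5320e+6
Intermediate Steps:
W = 3531983 (W = 2173959 + 1358024 = 3531983)
F(X) = 1 + 1/X (F(X) = 1/X + 1 = 1 + 1/X)
B(P) = -1/44 (B(P) = 1/(-44) = -1/44)
B(F(-3*q)) + W = -1/44 + 3531983 = 155407251/44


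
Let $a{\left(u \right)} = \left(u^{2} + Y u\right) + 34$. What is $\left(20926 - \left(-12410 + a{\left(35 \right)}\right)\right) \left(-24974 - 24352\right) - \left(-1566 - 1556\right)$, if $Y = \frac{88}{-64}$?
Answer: $- \frac{6338403175}{4} \approx -1.5846 \cdot 10^{9}$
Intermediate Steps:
$Y = - \frac{11}{8}$ ($Y = 88 \left(- \frac{1}{64}\right) = - \frac{11}{8} \approx -1.375$)
$a{\left(u \right)} = 34 + u^{2} - \frac{11 u}{8}$ ($a{\left(u \right)} = \left(u^{2} - \frac{11 u}{8}\right) + 34 = 34 + u^{2} - \frac{11 u}{8}$)
$\left(20926 - \left(-12410 + a{\left(35 \right)}\right)\right) \left(-24974 - 24352\right) - \left(-1566 - 1556\right) = \left(20926 + \left(12410 - \left(34 + 35^{2} - \frac{385}{8}\right)\right)\right) \left(-24974 - 24352\right) - \left(-1566 - 1556\right) = \left(20926 + \left(12410 - \left(34 + 1225 - \frac{385}{8}\right)\right)\right) \left(-49326\right) - \left(-1566 - 1556\right) = \left(20926 + \left(12410 - \frac{9687}{8}\right)\right) \left(-49326\right) - -3122 = \left(20926 + \left(12410 - \frac{9687}{8}\right)\right) \left(-49326\right) + 3122 = \left(20926 + \frac{89593}{8}\right) \left(-49326\right) + 3122 = \frac{257001}{8} \left(-49326\right) + 3122 = - \frac{6338415663}{4} + 3122 = - \frac{6338403175}{4}$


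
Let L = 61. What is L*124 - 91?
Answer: 7473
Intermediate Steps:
L*124 - 91 = 61*124 - 91 = 7564 - 91 = 7473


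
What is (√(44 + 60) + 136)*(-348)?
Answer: -47328 - 696*√26 ≈ -50877.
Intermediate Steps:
(√(44 + 60) + 136)*(-348) = (√104 + 136)*(-348) = (2*√26 + 136)*(-348) = (136 + 2*√26)*(-348) = -47328 - 696*√26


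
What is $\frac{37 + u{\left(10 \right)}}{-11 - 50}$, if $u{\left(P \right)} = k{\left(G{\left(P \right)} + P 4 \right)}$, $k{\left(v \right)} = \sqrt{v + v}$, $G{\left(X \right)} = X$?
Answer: $- \frac{47}{61} \approx -0.77049$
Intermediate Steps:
$k{\left(v \right)} = \sqrt{2} \sqrt{v}$ ($k{\left(v \right)} = \sqrt{2 v} = \sqrt{2} \sqrt{v}$)
$u{\left(P \right)} = \sqrt{10} \sqrt{P}$ ($u{\left(P \right)} = \sqrt{2} \sqrt{P + P 4} = \sqrt{2} \sqrt{P + 4 P} = \sqrt{2} \sqrt{5 P} = \sqrt{2} \sqrt{5} \sqrt{P} = \sqrt{10} \sqrt{P}$)
$\frac{37 + u{\left(10 \right)}}{-11 - 50} = \frac{37 + \sqrt{10} \sqrt{10}}{-11 - 50} = \frac{37 + 10}{-61} = \left(- \frac{1}{61}\right) 47 = - \frac{47}{61}$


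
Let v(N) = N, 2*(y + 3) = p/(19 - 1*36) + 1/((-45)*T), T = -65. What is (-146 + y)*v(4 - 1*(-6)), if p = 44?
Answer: -14946733/9945 ≈ -1502.9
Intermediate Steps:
y = -427033/99450 (y = -3 + (44/(19 - 1*36) + 1/(-45*(-65)))/2 = -3 + (44/(19 - 36) - 1/45*(-1/65))/2 = -3 + (44/(-17) + 1/2925)/2 = -3 + (44*(-1/17) + 1/2925)/2 = -3 + (-44/17 + 1/2925)/2 = -3 + (1/2)*(-128683/49725) = -3 - 128683/99450 = -427033/99450 ≈ -4.2939)
(-146 + y)*v(4 - 1*(-6)) = (-146 - 427033/99450)*(4 - 1*(-6)) = -14946733*(4 + 6)/99450 = -14946733/99450*10 = -14946733/9945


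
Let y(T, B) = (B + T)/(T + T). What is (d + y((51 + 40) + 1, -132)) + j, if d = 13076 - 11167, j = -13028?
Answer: -255742/23 ≈ -11119.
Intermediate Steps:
y(T, B) = (B + T)/(2*T) (y(T, B) = (B + T)/((2*T)) = (B + T)*(1/(2*T)) = (B + T)/(2*T))
d = 1909
(d + y((51 + 40) + 1, -132)) + j = (1909 + (-132 + ((51 + 40) + 1))/(2*((51 + 40) + 1))) - 13028 = (1909 + (-132 + (91 + 1))/(2*(91 + 1))) - 13028 = (1909 + (½)*(-132 + 92)/92) - 13028 = (1909 + (½)*(1/92)*(-40)) - 13028 = (1909 - 5/23) - 13028 = 43902/23 - 13028 = -255742/23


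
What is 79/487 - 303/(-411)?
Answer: 60010/66719 ≈ 0.89944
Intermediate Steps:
79/487 - 303/(-411) = 79*(1/487) - 303*(-1/411) = 79/487 + 101/137 = 60010/66719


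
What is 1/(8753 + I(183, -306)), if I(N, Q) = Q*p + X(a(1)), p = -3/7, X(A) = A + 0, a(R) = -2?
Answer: 7/62175 ≈ 0.00011259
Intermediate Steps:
X(A) = A
p = -3/7 (p = -3*⅐ = -3/7 ≈ -0.42857)
I(N, Q) = -2 - 3*Q/7 (I(N, Q) = Q*(-3/7) - 2 = -3*Q/7 - 2 = -2 - 3*Q/7)
1/(8753 + I(183, -306)) = 1/(8753 + (-2 - 3/7*(-306))) = 1/(8753 + (-2 + 918/7)) = 1/(8753 + 904/7) = 1/(62175/7) = 7/62175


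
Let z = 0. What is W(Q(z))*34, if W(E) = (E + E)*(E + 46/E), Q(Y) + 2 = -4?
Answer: 5576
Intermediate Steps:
Q(Y) = -6 (Q(Y) = -2 - 4 = -6)
W(E) = 2*E*(E + 46/E) (W(E) = (2*E)*(E + 46/E) = 2*E*(E + 46/E))
W(Q(z))*34 = (92 + 2*(-6)**2)*34 = (92 + 2*36)*34 = (92 + 72)*34 = 164*34 = 5576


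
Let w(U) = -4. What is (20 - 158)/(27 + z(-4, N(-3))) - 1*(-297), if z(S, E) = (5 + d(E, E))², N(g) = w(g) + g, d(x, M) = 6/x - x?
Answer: 731039/2469 ≈ 296.09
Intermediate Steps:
d(x, M) = -x + 6/x
N(g) = -4 + g
z(S, E) = (5 - E + 6/E)² (z(S, E) = (5 + (-E + 6/E))² = (5 - E + 6/E)²)
(20 - 158)/(27 + z(-4, N(-3))) - 1*(-297) = (20 - 158)/(27 + (6 + (-4 - 3)*(5 - (-4 - 3)))²/(-4 - 3)²) - 1*(-297) = -138/(27 + (6 - 7*(5 - 1*(-7)))²/(-7)²) + 297 = -138/(27 + (6 - 7*(5 + 7))²/49) + 297 = -138/(27 + (6 - 7*12)²/49) + 297 = -138/(27 + (6 - 84)²/49) + 297 = -138/(27 + (1/49)*(-78)²) + 297 = -138/(27 + (1/49)*6084) + 297 = -138/(27 + 6084/49) + 297 = -138/7407/49 + 297 = -138*49/7407 + 297 = -2254/2469 + 297 = 731039/2469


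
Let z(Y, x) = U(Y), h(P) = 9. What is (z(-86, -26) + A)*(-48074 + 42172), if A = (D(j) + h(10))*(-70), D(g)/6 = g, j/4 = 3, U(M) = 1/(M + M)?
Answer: 2877936191/86 ≈ 3.3464e+7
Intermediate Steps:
U(M) = 1/(2*M)
z(Y, x) = 1/(2*Y)
j = 12 (j = 4*3 = 12)
D(g) = 6*g
A = -5670 (A = (6*12 + 9)*(-70) = (72 + 9)*(-70) = 81*(-70) = -5670)
(z(-86, -26) + A)*(-48074 + 42172) = ((1/2)/(-86) - 5670)*(-48074 + 42172) = ((1/2)*(-1/86) - 5670)*(-5902) = (-1/172 - 5670)*(-5902) = -975241/172*(-5902) = 2877936191/86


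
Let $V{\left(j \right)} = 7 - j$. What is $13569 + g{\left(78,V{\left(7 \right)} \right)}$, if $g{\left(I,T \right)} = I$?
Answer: $13647$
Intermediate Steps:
$13569 + g{\left(78,V{\left(7 \right)} \right)} = 13569 + 78 = 13647$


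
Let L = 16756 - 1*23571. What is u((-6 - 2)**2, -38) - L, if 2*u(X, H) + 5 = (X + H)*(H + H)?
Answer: 11649/2 ≈ 5824.5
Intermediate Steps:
u(X, H) = -5/2 + H*(H + X) (u(X, H) = -5/2 + ((X + H)*(H + H))/2 = -5/2 + ((H + X)*(2*H))/2 = -5/2 + (2*H*(H + X))/2 = -5/2 + H*(H + X))
L = -6815 (L = 16756 - 23571 = -6815)
u((-6 - 2)**2, -38) - L = (-5/2 + (-38)**2 - 38*(-6 - 2)**2) - 1*(-6815) = (-5/2 + 1444 - 38*(-8)**2) + 6815 = (-5/2 + 1444 - 38*64) + 6815 = (-5/2 + 1444 - 2432) + 6815 = -1981/2 + 6815 = 11649/2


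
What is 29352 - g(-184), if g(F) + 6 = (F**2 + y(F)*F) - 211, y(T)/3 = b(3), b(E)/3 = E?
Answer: 681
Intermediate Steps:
b(E) = 3*E
y(T) = 27 (y(T) = 3*(3*3) = 3*9 = 27)
g(F) = -217 + F**2 + 27*F (g(F) = -6 + ((F**2 + 27*F) - 211) = -6 + (-211 + F**2 + 27*F) = -217 + F**2 + 27*F)
29352 - g(-184) = 29352 - (-217 + (-184)**2 + 27*(-184)) = 29352 - (-217 + 33856 - 4968) = 29352 - 1*28671 = 29352 - 28671 = 681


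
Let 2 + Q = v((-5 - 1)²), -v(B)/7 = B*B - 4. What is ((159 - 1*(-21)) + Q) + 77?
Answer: -8789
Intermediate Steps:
v(B) = 28 - 7*B² (v(B) = -7*(B*B - 4) = -7*(B² - 4) = -7*(-4 + B²) = 28 - 7*B²)
Q = -9046 (Q = -2 + (28 - 7*(-5 - 1)⁴) = -2 + (28 - 7*((-6)²)²) = -2 + (28 - 7*36²) = -2 + (28 - 7*1296) = -2 + (28 - 9072) = -2 - 9044 = -9046)
((159 - 1*(-21)) + Q) + 77 = ((159 - 1*(-21)) - 9046) + 77 = ((159 + 21) - 9046) + 77 = (180 - 9046) + 77 = -8866 + 77 = -8789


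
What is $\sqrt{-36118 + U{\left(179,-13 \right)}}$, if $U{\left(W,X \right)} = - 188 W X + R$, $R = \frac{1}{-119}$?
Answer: $\frac{\sqrt{5683630519}}{119} \approx 633.53$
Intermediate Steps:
$R = - \frac{1}{119} \approx -0.0084034$
$U{\left(W,X \right)} = - \frac{1}{119} - 188 W X$ ($U{\left(W,X \right)} = - 188 W X - \frac{1}{119} = - \frac{1}{119} - 188 W X$)
$\sqrt{-36118 + U{\left(179,-13 \right)}} = \sqrt{-36118 - \left(\frac{1}{119} + 33652 \left(-13\right)\right)} = \sqrt{-36118 + \left(- \frac{1}{119} + 437476\right)} = \sqrt{-36118 + \frac{52059643}{119}} = \sqrt{\frac{47761601}{119}} = \frac{\sqrt{5683630519}}{119}$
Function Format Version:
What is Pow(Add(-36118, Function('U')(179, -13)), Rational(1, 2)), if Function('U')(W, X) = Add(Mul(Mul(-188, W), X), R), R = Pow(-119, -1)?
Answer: Mul(Rational(1, 119), Pow(5683630519, Rational(1, 2))) ≈ 633.53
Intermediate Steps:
R = Rational(-1, 119) ≈ -0.0084034
Function('U')(W, X) = Add(Rational(-1, 119), Mul(-188, W, X)) (Function('U')(W, X) = Add(Mul(Mul(-188, W), X), Rational(-1, 119)) = Add(Mul(-188, W, X), Rational(-1, 119)) = Add(Rational(-1, 119), Mul(-188, W, X)))
Pow(Add(-36118, Function('U')(179, -13)), Rational(1, 2)) = Pow(Add(-36118, Add(Rational(-1, 119), Mul(-188, 179, -13))), Rational(1, 2)) = Pow(Add(-36118, Add(Rational(-1, 119), 437476)), Rational(1, 2)) = Pow(Add(-36118, Rational(52059643, 119)), Rational(1, 2)) = Pow(Rational(47761601, 119), Rational(1, 2)) = Mul(Rational(1, 119), Pow(5683630519, Rational(1, 2)))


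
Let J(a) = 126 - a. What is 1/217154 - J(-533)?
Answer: -143104485/217154 ≈ -659.00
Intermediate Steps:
1/217154 - J(-533) = 1/217154 - (126 - 1*(-533)) = 1/217154 - (126 + 533) = 1/217154 - 1*659 = 1/217154 - 659 = -143104485/217154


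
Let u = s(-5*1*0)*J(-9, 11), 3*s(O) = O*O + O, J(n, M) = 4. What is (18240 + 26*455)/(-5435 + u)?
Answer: -6014/1087 ≈ -5.5327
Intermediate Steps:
s(O) = O/3 + O²/3 (s(O) = (O*O + O)/3 = (O² + O)/3 = (O + O²)/3 = O/3 + O²/3)
u = 0 (u = ((-5*1*0)*(1 - 5*1*0)/3)*4 = ((-5*0)*(1 - 5*0)/3)*4 = ((⅓)*0*(1 + 0))*4 = ((⅓)*0*1)*4 = 0*4 = 0)
(18240 + 26*455)/(-5435 + u) = (18240 + 26*455)/(-5435 + 0) = (18240 + 11830)/(-5435) = 30070*(-1/5435) = -6014/1087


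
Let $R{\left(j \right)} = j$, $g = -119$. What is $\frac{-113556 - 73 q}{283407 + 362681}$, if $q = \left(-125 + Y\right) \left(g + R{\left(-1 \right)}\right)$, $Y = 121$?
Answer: $- \frac{37149}{161522} \approx -0.22999$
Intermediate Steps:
$q = 480$ ($q = \left(-125 + 121\right) \left(-119 - 1\right) = \left(-4\right) \left(-120\right) = 480$)
$\frac{-113556 - 73 q}{283407 + 362681} = \frac{-113556 - 35040}{283407 + 362681} = \frac{-113556 - 35040}{646088} = \left(-148596\right) \frac{1}{646088} = - \frac{37149}{161522}$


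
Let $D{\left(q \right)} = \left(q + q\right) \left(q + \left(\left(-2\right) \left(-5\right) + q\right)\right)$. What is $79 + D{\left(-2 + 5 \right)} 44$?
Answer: $4303$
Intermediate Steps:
$D{\left(q \right)} = 2 q \left(10 + 2 q\right)$ ($D{\left(q \right)} = 2 q \left(q + \left(10 + q\right)\right) = 2 q \left(10 + 2 q\right)$)
$79 + D{\left(-2 + 5 \right)} 44 = 79 + 4 \left(-2 + 5\right) \left(5 + \left(-2 + 5\right)\right) 44 = 79 + 4 \cdot 3 \left(5 + 3\right) 44 = 79 + 4 \cdot 3 \cdot 8 \cdot 44 = 79 + 96 \cdot 44 = 79 + 4224 = 4303$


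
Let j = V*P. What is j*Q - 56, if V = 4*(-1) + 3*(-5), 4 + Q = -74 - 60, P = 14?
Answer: 36652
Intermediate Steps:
Q = -138 (Q = -4 + (-74 - 60) = -4 - 134 = -138)
V = -19 (V = -4 - 15 = -19)
j = -266 (j = -19*14 = -266)
j*Q - 56 = -266*(-138) - 56 = 36708 - 56 = 36652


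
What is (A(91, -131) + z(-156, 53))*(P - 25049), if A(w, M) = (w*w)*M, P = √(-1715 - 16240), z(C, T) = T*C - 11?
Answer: 27380811410 - 3279270*I*√1995 ≈ 2.7381e+10 - 1.4647e+8*I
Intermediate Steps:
z(C, T) = -11 + C*T (z(C, T) = C*T - 11 = -11 + C*T)
P = 3*I*√1995 (P = √(-17955) = 3*I*√1995 ≈ 134.0*I)
A(w, M) = M*w² (A(w, M) = w²*M = M*w²)
(A(91, -131) + z(-156, 53))*(P - 25049) = (-131*91² + (-11 - 156*53))*(3*I*√1995 - 25049) = (-131*8281 + (-11 - 8268))*(-25049 + 3*I*√1995) = (-1084811 - 8279)*(-25049 + 3*I*√1995) = -1093090*(-25049 + 3*I*√1995) = 27380811410 - 3279270*I*√1995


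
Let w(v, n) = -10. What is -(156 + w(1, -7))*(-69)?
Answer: 10074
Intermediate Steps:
-(156 + w(1, -7))*(-69) = -(156 - 10)*(-69) = -146*(-69) = -1*(-10074) = 10074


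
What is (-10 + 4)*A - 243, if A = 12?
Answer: -315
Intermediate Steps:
(-10 + 4)*A - 243 = (-10 + 4)*12 - 243 = -6*12 - 243 = -72 - 243 = -315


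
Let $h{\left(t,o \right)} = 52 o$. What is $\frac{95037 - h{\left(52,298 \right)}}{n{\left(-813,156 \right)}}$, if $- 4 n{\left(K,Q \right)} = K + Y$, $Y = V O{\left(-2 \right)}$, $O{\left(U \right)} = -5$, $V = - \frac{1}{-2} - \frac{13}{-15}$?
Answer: $\frac{1908984}{4919} \approx 388.08$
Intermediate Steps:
$V = \frac{41}{30}$ ($V = \left(-1\right) \left(- \frac{1}{2}\right) - - \frac{13}{15} = \frac{1}{2} + \frac{13}{15} = \frac{41}{30} \approx 1.3667$)
$Y = - \frac{41}{6}$ ($Y = \frac{41}{30} \left(-5\right) = - \frac{41}{6} \approx -6.8333$)
$n{\left(K,Q \right)} = \frac{41}{24} - \frac{K}{4}$ ($n{\left(K,Q \right)} = - \frac{K - \frac{41}{6}}{4} = - \frac{- \frac{41}{6} + K}{4} = \frac{41}{24} - \frac{K}{4}$)
$\frac{95037 - h{\left(52,298 \right)}}{n{\left(-813,156 \right)}} = \frac{95037 - 52 \cdot 298}{\frac{41}{24} - - \frac{813}{4}} = \frac{95037 - 15496}{\frac{41}{24} + \frac{813}{4}} = \frac{95037 - 15496}{\frac{4919}{24}} = 79541 \cdot \frac{24}{4919} = \frac{1908984}{4919}$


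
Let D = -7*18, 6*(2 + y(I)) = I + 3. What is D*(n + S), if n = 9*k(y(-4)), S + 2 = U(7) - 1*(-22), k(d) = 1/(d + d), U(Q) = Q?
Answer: -40824/13 ≈ -3140.3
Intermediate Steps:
y(I) = -3/2 + I/6 (y(I) = -2 + (I + 3)/6 = -2 + (3 + I)/6 = -2 + (½ + I/6) = -3/2 + I/6)
k(d) = 1/(2*d)
D = -126
S = 27 (S = -2 + (7 - 1*(-22)) = -2 + (7 + 22) = -2 + 29 = 27)
n = -27/13 (n = 9*(1/(2*(-3/2 + (⅙)*(-4)))) = 9*(1/(2*(-3/2 - ⅔))) = 9*(1/(2*(-13/6))) = 9*((½)*(-6/13)) = 9*(-3/13) = -27/13 ≈ -2.0769)
D*(n + S) = -126*(-27/13 + 27) = -126*324/13 = -40824/13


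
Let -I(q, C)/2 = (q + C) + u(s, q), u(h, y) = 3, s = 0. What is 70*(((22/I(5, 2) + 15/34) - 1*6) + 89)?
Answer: 97986/17 ≈ 5763.9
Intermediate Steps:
I(q, C) = -6 - 2*C - 2*q (I(q, C) = -2*((q + C) + 3) = -2*((C + q) + 3) = -2*(3 + C + q) = -6 - 2*C - 2*q)
70*(((22/I(5, 2) + 15/34) - 1*6) + 89) = 70*(((22/(-6 - 2*2 - 2*5) + 15/34) - 1*6) + 89) = 70*(((22/(-6 - 4 - 10) + 15*(1/34)) - 6) + 89) = 70*(((22/(-20) + 15/34) - 6) + 89) = 70*(((22*(-1/20) + 15/34) - 6) + 89) = 70*(((-11/10 + 15/34) - 6) + 89) = 70*((-56/85 - 6) + 89) = 70*(-566/85 + 89) = 70*(6999/85) = 97986/17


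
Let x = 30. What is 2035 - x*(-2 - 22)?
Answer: 2755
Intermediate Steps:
2035 - x*(-2 - 22) = 2035 - 30*(-2 - 22) = 2035 - 30*(-24) = 2035 - 1*(-720) = 2035 + 720 = 2755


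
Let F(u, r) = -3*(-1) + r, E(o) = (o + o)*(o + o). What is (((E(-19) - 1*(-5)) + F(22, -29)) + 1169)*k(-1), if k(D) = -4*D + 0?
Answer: 10368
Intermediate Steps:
E(o) = 4*o² (E(o) = (2*o)*(2*o) = 4*o²)
F(u, r) = 3 + r
k(D) = -4*D
(((E(-19) - 1*(-5)) + F(22, -29)) + 1169)*k(-1) = (((4*(-19)² - 1*(-5)) + (3 - 29)) + 1169)*(-4*(-1)) = (((4*361 + 5) - 26) + 1169)*4 = (((1444 + 5) - 26) + 1169)*4 = ((1449 - 26) + 1169)*4 = (1423 + 1169)*4 = 2592*4 = 10368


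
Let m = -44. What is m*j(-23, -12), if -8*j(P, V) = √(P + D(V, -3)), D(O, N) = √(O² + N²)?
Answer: 11*√(-23 + 3*√17)/2 ≈ 17.933*I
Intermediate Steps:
D(O, N) = √(N² + O²)
j(P, V) = -√(P + √(9 + V²))/8 (j(P, V) = -√(P + √((-3)² + V²))/8 = -√(P + √(9 + V²))/8)
m*j(-23, -12) = -(-11)*√(-23 + √(9 + (-12)²))/2 = -(-11)*√(-23 + √(9 + 144))/2 = -(-11)*√(-23 + √153)/2 = -(-11)*√(-23 + 3*√17)/2 = 11*√(-23 + 3*√17)/2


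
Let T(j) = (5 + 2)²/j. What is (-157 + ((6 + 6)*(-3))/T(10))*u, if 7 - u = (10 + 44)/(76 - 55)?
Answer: -249643/343 ≈ -727.82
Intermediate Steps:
T(j) = 49/j (T(j) = 7²/j = 49/j)
u = 31/7 (u = 7 - (10 + 44)/(76 - 55) = 7 - 54/21 = 7 - 1*18/7 = 7 - 18/7 = 31/7 ≈ 4.4286)
(-157 + ((6 + 6)*(-3))/T(10))*u = (-157 + ((6 + 6)*(-3))/((49/10)))*(31/7) = (-157 + (12*(-3))/((49*(⅒))))*(31/7) = (-157 - 36/49/10)*(31/7) = (-157 - 36*10/49)*(31/7) = (-157 - 360/49)*(31/7) = -8053/49*31/7 = -249643/343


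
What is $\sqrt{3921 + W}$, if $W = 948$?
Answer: $3 \sqrt{541} \approx 69.778$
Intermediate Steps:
$\sqrt{3921 + W} = \sqrt{3921 + 948} = \sqrt{4869} = 3 \sqrt{541}$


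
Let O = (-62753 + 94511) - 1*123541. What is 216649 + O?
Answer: 124866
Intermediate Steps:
O = -91783 (O = 31758 - 123541 = -91783)
216649 + O = 216649 - 91783 = 124866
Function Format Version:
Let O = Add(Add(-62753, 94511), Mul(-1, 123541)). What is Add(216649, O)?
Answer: 124866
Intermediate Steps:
O = -91783 (O = Add(31758, -123541) = -91783)
Add(216649, O) = Add(216649, -91783) = 124866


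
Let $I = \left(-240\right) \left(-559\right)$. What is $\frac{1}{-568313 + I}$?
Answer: $- \frac{1}{434153} \approx -2.3033 \cdot 10^{-6}$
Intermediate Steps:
$I = 134160$
$\frac{1}{-568313 + I} = \frac{1}{-568313 + 134160} = \frac{1}{-434153} = - \frac{1}{434153}$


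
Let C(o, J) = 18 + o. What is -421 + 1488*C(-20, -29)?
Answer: -3397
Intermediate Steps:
-421 + 1488*C(-20, -29) = -421 + 1488*(18 - 20) = -421 + 1488*(-2) = -421 - 2976 = -3397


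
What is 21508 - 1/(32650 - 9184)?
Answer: 504706727/23466 ≈ 21508.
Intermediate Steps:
21508 - 1/(32650 - 9184) = 21508 - 1/23466 = 504706727/23466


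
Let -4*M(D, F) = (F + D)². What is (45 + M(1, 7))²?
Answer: 841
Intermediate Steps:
M(D, F) = -(D + F)²/4 (M(D, F) = -(F + D)²/4 = -(D + F)²/4)
(45 + M(1, 7))² = (45 - (1 + 7)²/4)² = (45 - ¼*8²)² = (45 - ¼*64)² = (45 - 16)² = 29² = 841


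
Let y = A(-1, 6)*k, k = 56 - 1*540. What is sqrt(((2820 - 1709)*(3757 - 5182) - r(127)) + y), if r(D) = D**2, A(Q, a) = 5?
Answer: 2*I*sqrt(400431) ≈ 1265.6*I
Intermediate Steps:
k = -484 (k = 56 - 540 = -484)
y = -2420 (y = 5*(-484) = -2420)
sqrt(((2820 - 1709)*(3757 - 5182) - r(127)) + y) = sqrt(((2820 - 1709)*(3757 - 5182) - 1*127**2) - 2420) = sqrt((1111*(-1425) - 1*16129) - 2420) = sqrt((-1583175 - 16129) - 2420) = sqrt(-1599304 - 2420) = sqrt(-1601724) = 2*I*sqrt(400431)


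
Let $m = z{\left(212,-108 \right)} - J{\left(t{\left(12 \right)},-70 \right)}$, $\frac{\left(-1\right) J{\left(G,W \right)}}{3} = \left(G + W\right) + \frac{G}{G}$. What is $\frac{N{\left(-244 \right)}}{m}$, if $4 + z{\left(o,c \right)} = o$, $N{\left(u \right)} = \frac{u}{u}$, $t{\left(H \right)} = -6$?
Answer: $- \frac{1}{17} \approx -0.058824$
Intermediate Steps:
$N{\left(u \right)} = 1$
$J{\left(G,W \right)} = -3 - 3 G - 3 W$ ($J{\left(G,W \right)} = - 3 \left(\left(G + W\right) + \frac{G}{G}\right) = - 3 \left(\left(G + W\right) + 1\right) = - 3 \left(1 + G + W\right) = -3 - 3 G - 3 W$)
$z{\left(o,c \right)} = -4 + o$
$m = -17$ ($m = \left(-4 + 212\right) - \left(-3 - -18 - -210\right) = 208 - \left(-3 + 18 + 210\right) = 208 - 225 = -17$)
$\frac{N{\left(-244 \right)}}{m} = 1 \frac{1}{-17} = 1 \left(- \frac{1}{17}\right) = - \frac{1}{17}$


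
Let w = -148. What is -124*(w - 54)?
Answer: 25048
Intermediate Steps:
-124*(w - 54) = -124*(-148 - 54) = -124*(-202) = 25048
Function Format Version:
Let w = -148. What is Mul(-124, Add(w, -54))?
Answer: 25048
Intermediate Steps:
Mul(-124, Add(w, -54)) = Mul(-124, Add(-148, -54)) = Mul(-124, -202) = 25048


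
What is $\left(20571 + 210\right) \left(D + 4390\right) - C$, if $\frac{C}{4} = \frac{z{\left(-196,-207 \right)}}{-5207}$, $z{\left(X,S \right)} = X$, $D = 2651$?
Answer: $\frac{761883141563}{5207} \approx 1.4632 \cdot 10^{8}$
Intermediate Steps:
$C = \frac{784}{5207}$ ($C = 4 \left(- \frac{196}{-5207}\right) = 4 \left(\left(-196\right) \left(- \frac{1}{5207}\right)\right) = 4 \cdot \frac{196}{5207} = \frac{784}{5207} \approx 0.15057$)
$\left(20571 + 210\right) \left(D + 4390\right) - C = \left(20571 + 210\right) \left(2651 + 4390\right) - \frac{784}{5207} = 20781 \cdot 7041 - \frac{784}{5207} = 146319021 - \frac{784}{5207} = \frac{761883141563}{5207}$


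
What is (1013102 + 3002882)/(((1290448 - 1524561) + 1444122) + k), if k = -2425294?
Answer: -4015984/1215285 ≈ -3.3046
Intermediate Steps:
(1013102 + 3002882)/(((1290448 - 1524561) + 1444122) + k) = (1013102 + 3002882)/(((1290448 - 1524561) + 1444122) - 2425294) = 4015984/((-234113 + 1444122) - 2425294) = 4015984/(1210009 - 2425294) = 4015984/(-1215285) = 4015984*(-1/1215285) = -4015984/1215285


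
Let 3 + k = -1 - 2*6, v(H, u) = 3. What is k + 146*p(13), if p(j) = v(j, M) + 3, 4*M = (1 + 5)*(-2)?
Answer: 860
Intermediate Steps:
M = -3 (M = ((1 + 5)*(-2))/4 = (6*(-2))/4 = (¼)*(-12) = -3)
p(j) = 6 (p(j) = 3 + 3 = 6)
k = -16 (k = -3 + (-1 - 2*6) = -3 + (-1 - 12) = -3 - 13 = -16)
k + 146*p(13) = -16 + 146*6 = -16 + 876 = 860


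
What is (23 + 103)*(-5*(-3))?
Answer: 1890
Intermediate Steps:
(23 + 103)*(-5*(-3)) = 126*15 = 1890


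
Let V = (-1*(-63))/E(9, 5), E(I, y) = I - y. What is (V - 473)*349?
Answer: -638321/4 ≈ -1.5958e+5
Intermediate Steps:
V = 63/4 (V = (-1*(-63))/(9 - 1*5) = 63/(9 - 5) = 63/4 ≈ 15.750)
(V - 473)*349 = (63/4 - 473)*349 = -1829/4*349 = -638321/4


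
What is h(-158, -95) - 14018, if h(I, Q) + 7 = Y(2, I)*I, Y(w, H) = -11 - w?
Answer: -11971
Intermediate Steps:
h(I, Q) = -7 - 13*I (h(I, Q) = -7 + (-11 - 1*2)*I = -7 + (-11 - 2)*I = -7 - 13*I)
h(-158, -95) - 14018 = (-7 - 13*(-158)) - 14018 = (-7 + 2054) - 14018 = 2047 - 14018 = -11971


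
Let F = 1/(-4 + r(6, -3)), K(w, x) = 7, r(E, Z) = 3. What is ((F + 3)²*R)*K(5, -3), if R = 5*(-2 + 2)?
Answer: 0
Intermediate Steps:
R = 0 (R = 5*0 = 0)
F = -1 (F = 1/(-4 + 3) = 1/(-1) = -1)
((F + 3)²*R)*K(5, -3) = ((-1 + 3)²*0)*7 = (2²*0)*7 = (4*0)*7 = 0*7 = 0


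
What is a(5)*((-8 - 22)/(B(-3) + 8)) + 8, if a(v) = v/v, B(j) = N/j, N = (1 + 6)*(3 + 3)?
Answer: 13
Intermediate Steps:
N = 42 (N = 7*6 = 42)
B(j) = 42/j
a(v) = 1
a(5)*((-8 - 22)/(B(-3) + 8)) + 8 = 1*((-8 - 22)/(42/(-3) + 8)) + 8 = 1*(-30/(42*(-1/3) + 8)) + 8 = 1*(-30/(-14 + 8)) + 8 = 1*(-30/(-6)) + 8 = 1*(-30*(-1/6)) + 8 = 1*5 + 8 = 5 + 8 = 13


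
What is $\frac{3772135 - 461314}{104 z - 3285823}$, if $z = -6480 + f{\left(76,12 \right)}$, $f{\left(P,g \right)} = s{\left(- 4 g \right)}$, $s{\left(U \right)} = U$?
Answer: $- \frac{3310821}{3964735} \approx -0.83507$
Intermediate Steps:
$f{\left(P,g \right)} = - 4 g$
$z = -6528$ ($z = -6480 - 48 = -6528$)
$\frac{3772135 - 461314}{104 z - 3285823} = \frac{3772135 - 461314}{104 \left(-6528\right) - 3285823} = \frac{3310821}{-678912 - 3285823} = \frac{3310821}{-3964735} = 3310821 \left(- \frac{1}{3964735}\right) = - \frac{3310821}{3964735}$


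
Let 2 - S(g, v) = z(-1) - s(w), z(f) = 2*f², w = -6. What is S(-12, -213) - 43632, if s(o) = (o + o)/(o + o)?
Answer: -43631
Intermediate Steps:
s(o) = 1 (s(o) = (2*o)/((2*o)) = (2*o)*(1/(2*o)) = 1)
S(g, v) = 1 (S(g, v) = 2 - (2*(-1)² - 1*1) = 2 - (2*1 - 1) = 2 - (2 - 1) = 2 - 1*1 = 2 - 1 = 1)
S(-12, -213) - 43632 = 1 - 43632 = -43631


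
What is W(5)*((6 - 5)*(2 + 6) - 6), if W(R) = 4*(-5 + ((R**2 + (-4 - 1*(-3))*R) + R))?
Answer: 160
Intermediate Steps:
W(R) = -20 + 4*R**2 (W(R) = 4*(-5 + ((R**2 + (-4 + 3)*R) + R)) = 4*(-5 + ((R**2 - R) + R)) = 4*(-5 + R**2) = -20 + 4*R**2)
W(5)*((6 - 5)*(2 + 6) - 6) = (-20 + 4*5**2)*((6 - 5)*(2 + 6) - 6) = (-20 + 4*25)*(1*8 - 6) = (-20 + 100)*(8 - 6) = 80*2 = 160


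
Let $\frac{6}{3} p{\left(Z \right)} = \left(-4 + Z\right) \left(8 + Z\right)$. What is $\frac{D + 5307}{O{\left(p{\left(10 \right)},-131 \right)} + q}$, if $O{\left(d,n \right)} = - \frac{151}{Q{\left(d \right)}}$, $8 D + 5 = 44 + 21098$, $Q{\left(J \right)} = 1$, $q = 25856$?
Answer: $\frac{63593}{205640} \approx 0.30924$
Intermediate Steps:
$D = \frac{21137}{8}$ ($D = - \frac{5}{8} + \frac{44 + 21098}{8} = - \frac{5}{8} + \frac{1}{8} \cdot 21142 = - \frac{5}{8} + \frac{10571}{4} = \frac{21137}{8} \approx 2642.1$)
$p{\left(Z \right)} = \frac{\left(-4 + Z\right) \left(8 + Z\right)}{2}$
$O{\left(d,n \right)} = -151$ ($O{\left(d,n \right)} = - \frac{151}{1} = \left(-151\right) 1 = -151$)
$\frac{D + 5307}{O{\left(p{\left(10 \right)},-131 \right)} + q} = \frac{\frac{21137}{8} + 5307}{-151 + 25856} = \frac{63593}{8 \cdot 25705} = \frac{63593}{8} \cdot \frac{1}{25705} = \frac{63593}{205640}$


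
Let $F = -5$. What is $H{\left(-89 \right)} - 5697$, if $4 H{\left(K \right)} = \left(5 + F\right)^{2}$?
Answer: $-5697$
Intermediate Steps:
$H{\left(K \right)} = 0$ ($H{\left(K \right)} = \frac{\left(5 - 5\right)^{2}}{4} = \frac{0^{2}}{4} = \frac{1}{4} \cdot 0 = 0$)
$H{\left(-89 \right)} - 5697 = 0 - 5697 = -5697$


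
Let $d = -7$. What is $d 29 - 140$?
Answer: $-343$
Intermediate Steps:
$d 29 - 140 = \left(-7\right) 29 - 140 = -203 - 140 = -343$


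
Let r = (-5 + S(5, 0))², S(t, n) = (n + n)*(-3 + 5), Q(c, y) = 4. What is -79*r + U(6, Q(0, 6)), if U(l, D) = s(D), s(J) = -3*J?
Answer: -1987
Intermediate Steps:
S(t, n) = 4*n (S(t, n) = (2*n)*2 = 4*n)
U(l, D) = -3*D
r = 25 (r = (-5 + 4*0)² = (-5 + 0)² = (-5)² = 25)
-79*r + U(6, Q(0, 6)) = -79*25 - 3*4 = -1975 - 12 = -1987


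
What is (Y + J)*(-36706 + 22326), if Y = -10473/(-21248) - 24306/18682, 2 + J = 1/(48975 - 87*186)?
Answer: 65706189812985185/1627168721856 ≈ 40381.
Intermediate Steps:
J = -65585/32793 (J = -2 + 1/(48975 - 87*186) = -2 + 1/(48975 - 16182) = -2 + 1/32793 = -65585/32793 ≈ -2.0000)
Y = -160398651/198477568 (Y = -10473*(-1/21248) - 24306*1/18682 = 10473/21248 - 12153/9341 = -160398651/198477568 ≈ -0.80814)
(Y + J)*(-36706 + 22326) = (-160398651/198477568 - 65585/32793)*(-36706 + 22326) = -18277104259523/6508674887424*(-14380) = 65706189812985185/1627168721856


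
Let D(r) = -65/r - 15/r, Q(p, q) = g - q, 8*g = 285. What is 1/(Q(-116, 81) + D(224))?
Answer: -56/2561 ≈ -0.021866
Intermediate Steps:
g = 285/8 (g = (⅛)*285 = 285/8 ≈ 35.625)
Q(p, q) = 285/8 - q
D(r) = -80/r
1/(Q(-116, 81) + D(224)) = 1/((285/8 - 1*81) - 80/224) = 1/((285/8 - 81) - 80*1/224) = 1/(-363/8 - 5/14) = 1/(-2561/56) = -56/2561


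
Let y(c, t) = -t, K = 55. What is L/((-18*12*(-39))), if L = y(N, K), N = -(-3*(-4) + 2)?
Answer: -55/8424 ≈ -0.0065290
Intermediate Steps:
N = -14 (N = -(12 + 2) = -1*14 = -14)
L = -55 (L = -1*55 = -55)
L/((-18*12*(-39))) = -55/(-18*12*(-39)) = -55/((-216*(-39))) = -55/8424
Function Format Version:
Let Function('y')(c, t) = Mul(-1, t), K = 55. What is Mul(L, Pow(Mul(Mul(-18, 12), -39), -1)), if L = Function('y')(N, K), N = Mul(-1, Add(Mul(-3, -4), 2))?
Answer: Rational(-55, 8424) ≈ -0.0065290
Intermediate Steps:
N = -14 (N = Mul(-1, Add(12, 2)) = Mul(-1, 14) = -14)
L = -55 (L = Mul(-1, 55) = -55)
Mul(L, Pow(Mul(Mul(-18, 12), -39), -1)) = Mul(-55, Pow(Mul(Mul(-18, 12), -39), -1)) = Mul(-55, Pow(Mul(-216, -39), -1)) = Mul(-55, Pow(8424, -1)) = Mul(-55, Rational(1, 8424)) = Rational(-55, 8424)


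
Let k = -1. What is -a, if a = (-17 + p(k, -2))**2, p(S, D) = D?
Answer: -361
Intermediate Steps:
a = 361 (a = (-17 - 2)**2 = (-19)**2 = 361)
-a = -1*361 = -361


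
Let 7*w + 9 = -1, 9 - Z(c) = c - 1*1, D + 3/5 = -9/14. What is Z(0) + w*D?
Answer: 577/49 ≈ 11.776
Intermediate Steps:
D = -87/70 (D = -⅗ - 9/14 = -87/70 ≈ -1.2429)
Z(c) = 10 - c (Z(c) = 9 - (c - 1*1) = 9 - (c - 1) = 9 - (-1 + c) = 9 + (1 - c) = 10 - c)
w = -10/7 (w = -9/7 + (⅐)*(-1) = -9/7 - ⅐ = -10/7 ≈ -1.4286)
Z(0) + w*D = (10 - 1*0) - 10/7*(-87/70) = (10 + 0) + 87/49 = 10 + 87/49 = 577/49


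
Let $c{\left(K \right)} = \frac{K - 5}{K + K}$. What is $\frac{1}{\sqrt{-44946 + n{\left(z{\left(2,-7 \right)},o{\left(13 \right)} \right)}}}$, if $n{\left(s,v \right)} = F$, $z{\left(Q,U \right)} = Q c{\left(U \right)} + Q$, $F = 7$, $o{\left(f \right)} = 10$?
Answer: $- \frac{i \sqrt{44939}}{44939} \approx - 0.0047172 i$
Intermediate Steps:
$c{\left(K \right)} = \frac{-5 + K}{2 K}$
$z{\left(Q,U \right)} = Q + \frac{Q \left(-5 + U\right)}{2 U}$ ($z{\left(Q,U \right)} = Q \frac{-5 + U}{2 U} + Q = \frac{Q \left(-5 + U\right)}{2 U} + Q = Q + \frac{Q \left(-5 + U\right)}{2 U}$)
$n{\left(s,v \right)} = 7$
$\frac{1}{\sqrt{-44946 + n{\left(z{\left(2,-7 \right)},o{\left(13 \right)} \right)}}} = \frac{1}{\sqrt{-44946 + 7}} = \frac{1}{\sqrt{-44939}} = \frac{1}{i \sqrt{44939}} = - \frac{i \sqrt{44939}}{44939}$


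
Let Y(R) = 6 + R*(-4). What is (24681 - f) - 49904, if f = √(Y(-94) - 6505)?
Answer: -25223 - I*√6123 ≈ -25223.0 - 78.25*I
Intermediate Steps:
Y(R) = 6 - 4*R
f = I*√6123 (f = √((6 - 4*(-94)) - 6505) = √((6 + 376) - 6505) = √(382 - 6505) = √(-6123) = I*√6123 ≈ 78.25*I)
(24681 - f) - 49904 = (24681 - I*√6123) - 49904 = -25223 - I*√6123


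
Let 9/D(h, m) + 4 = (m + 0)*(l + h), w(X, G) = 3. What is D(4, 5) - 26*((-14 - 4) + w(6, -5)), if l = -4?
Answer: 1551/4 ≈ 387.75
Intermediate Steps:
D(h, m) = 9/(-4 + m*(-4 + h)) (D(h, m) = 9/(-4 + (m + 0)*(-4 + h)) = 9/(-4 + m*(-4 + h)))
D(4, 5) - 26*((-14 - 4) + w(6, -5)) = 9/(-4 - 4*5 + 4*5) - 26*((-14 - 4) + 3) = 9/(-4 - 20 + 20) - 26*(-18 + 3) = 9/(-4) - 26*(-15) = 9*(-1/4) + 390 = -9/4 + 390 = 1551/4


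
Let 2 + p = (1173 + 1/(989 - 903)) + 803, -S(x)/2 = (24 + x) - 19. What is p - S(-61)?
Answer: 160133/86 ≈ 1862.0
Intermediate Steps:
S(x) = -10 - 2*x (S(x) = -2*((24 + x) - 19) = -2*(5 + x) = -10 - 2*x)
p = 169765/86 (p = -2 + ((1173 + 1/(989 - 903)) + 803) = -2 + ((1173 + 1/86) + 803) = -2 + (100879/86 + 803) = -2 + 169937/86 = 169765/86 ≈ 1974.0)
p - S(-61) = 169765/86 - (-10 - 2*(-61)) = 169765/86 - (-10 + 122) = 169765/86 - 1*112 = 169765/86 - 112 = 160133/86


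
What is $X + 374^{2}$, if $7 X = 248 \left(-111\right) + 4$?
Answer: $135944$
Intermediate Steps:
$X = -3932$ ($X = \frac{248 \left(-111\right) + 4}{7} = \frac{-27528 + 4}{7} = \frac{1}{7} \left(-27524\right) = -3932$)
$X + 374^{2} = -3932 + 374^{2} = -3932 + 139876 = 135944$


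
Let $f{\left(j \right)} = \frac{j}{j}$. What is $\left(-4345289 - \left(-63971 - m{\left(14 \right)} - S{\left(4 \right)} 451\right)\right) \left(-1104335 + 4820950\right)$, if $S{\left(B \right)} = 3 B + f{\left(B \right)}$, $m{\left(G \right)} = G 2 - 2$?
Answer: $-15890123552835$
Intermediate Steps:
$f{\left(j \right)} = 1$
$m{\left(G \right)} = -2 + 2 G$ ($m{\left(G \right)} = 2 G - 2 = -2 + 2 G$)
$S{\left(B \right)} = 1 + 3 B$ ($S{\left(B \right)} = 3 B + 1 = 1 + 3 B$)
$\left(-4345289 - \left(-63971 - m{\left(14 \right)} - S{\left(4 \right)} 451\right)\right) \left(-1104335 + 4820950\right) = \left(-4345289 + \left(\left(\left(-2 + 2 \cdot 14\right) + \left(1 + 3 \cdot 4\right) 451\right) - -63971\right)\right) \left(-1104335 + 4820950\right) = \left(-4345289 + \left(\left(\left(-2 + 28\right) + \left(1 + 12\right) 451\right) + 63971\right)\right) 3716615 = \left(-4345289 + \left(\left(26 + 13 \cdot 451\right) + 63971\right)\right) 3716615 = \left(-4345289 + \left(\left(26 + 5863\right) + 63971\right)\right) 3716615 = \left(-4345289 + \left(5889 + 63971\right)\right) 3716615 = \left(-4345289 + 69860\right) 3716615 = \left(-4275429\right) 3716615 = -15890123552835$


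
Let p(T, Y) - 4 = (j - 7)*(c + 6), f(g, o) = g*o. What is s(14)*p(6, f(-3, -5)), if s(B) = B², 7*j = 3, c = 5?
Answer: -13384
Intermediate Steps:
j = 3/7 (j = (⅐)*3 = 3/7 ≈ 0.42857)
p(T, Y) = -478/7 (p(T, Y) = 4 + (3/7 - 7)*(5 + 6) = 4 - 46/7*11 = 4 - 506/7 = -478/7)
s(14)*p(6, f(-3, -5)) = 14²*(-478/7) = 196*(-478/7) = -13384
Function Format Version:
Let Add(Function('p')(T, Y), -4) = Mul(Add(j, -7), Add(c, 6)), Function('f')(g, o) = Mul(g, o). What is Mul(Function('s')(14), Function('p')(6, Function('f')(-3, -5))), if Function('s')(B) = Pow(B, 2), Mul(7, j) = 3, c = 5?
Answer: -13384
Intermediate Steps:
j = Rational(3, 7) (j = Mul(Rational(1, 7), 3) = Rational(3, 7) ≈ 0.42857)
Function('p')(T, Y) = Rational(-478, 7) (Function('p')(T, Y) = Add(4, Mul(Add(Rational(3, 7), -7), Add(5, 6))) = Add(4, Mul(Rational(-46, 7), 11)) = Add(4, Rational(-506, 7)) = Rational(-478, 7))
Mul(Function('s')(14), Function('p')(6, Function('f')(-3, -5))) = Mul(Pow(14, 2), Rational(-478, 7)) = Mul(196, Rational(-478, 7)) = -13384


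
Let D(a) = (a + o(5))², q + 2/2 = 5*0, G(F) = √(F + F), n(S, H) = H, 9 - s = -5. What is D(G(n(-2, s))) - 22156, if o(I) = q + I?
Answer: -22112 + 16*√7 ≈ -22070.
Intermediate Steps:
s = 14 (s = 9 - 1*(-5) = 9 + 5 = 14)
G(F) = √2*√F (G(F) = √(2*F) = √2*√F)
q = -1 (q = -1 + 5*0 = -1 + 0 = -1)
o(I) = -1 + I
D(a) = (4 + a)² (D(a) = (a + (-1 + 5))² = (a + 4)² = (4 + a)²)
D(G(n(-2, s))) - 22156 = (4 + √2*√14)² - 22156 = (4 + 2*√7)² - 22156 = -22156 + (4 + 2*√7)²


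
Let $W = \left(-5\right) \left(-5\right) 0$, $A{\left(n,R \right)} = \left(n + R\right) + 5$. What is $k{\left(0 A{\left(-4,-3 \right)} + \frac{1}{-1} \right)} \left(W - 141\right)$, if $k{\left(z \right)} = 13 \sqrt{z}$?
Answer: $- 1833 i \approx - 1833.0 i$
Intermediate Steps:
$A{\left(n,R \right)} = 5 + R + n$ ($A{\left(n,R \right)} = \left(R + n\right) + 5 = 5 + R + n$)
$W = 0$ ($W = 25 \cdot 0 = 0$)
$k{\left(0 A{\left(-4,-3 \right)} + \frac{1}{-1} \right)} \left(W - 141\right) = 13 \sqrt{0 \left(5 - 3 - 4\right) + \frac{1}{-1}} \left(0 - 141\right) = 13 \sqrt{0 \left(-2\right) - 1} \left(-141\right) = 13 \sqrt{0 - 1} \left(-141\right) = 13 \sqrt{-1} \left(-141\right) = 13 i \left(-141\right) = - 1833 i$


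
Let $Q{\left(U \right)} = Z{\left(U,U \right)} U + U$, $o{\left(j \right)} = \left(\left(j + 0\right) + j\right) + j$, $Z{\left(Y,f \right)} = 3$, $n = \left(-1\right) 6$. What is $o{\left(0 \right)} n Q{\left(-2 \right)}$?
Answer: $0$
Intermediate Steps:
$n = -6$
$o{\left(j \right)} = 3 j$ ($o{\left(j \right)} = \left(j + j\right) + j = 2 j + j = 3 j$)
$Q{\left(U \right)} = 4 U$ ($Q{\left(U \right)} = 3 U + U = 4 U$)
$o{\left(0 \right)} n Q{\left(-2 \right)} = 3 \cdot 0 \left(-6\right) 4 \left(-2\right) = 0 \left(-6\right) \left(-8\right) = 0 \left(-8\right) = 0$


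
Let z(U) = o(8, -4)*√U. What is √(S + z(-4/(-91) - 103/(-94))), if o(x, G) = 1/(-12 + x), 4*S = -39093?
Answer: √(-2860470619188 - 8554*√83392946)/17108 ≈ 98.861*I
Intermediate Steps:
S = -39093/4 (S = (¼)*(-39093) = -39093/4 ≈ -9773.3)
z(U) = -√U/4 (z(U) = √U/(-12 + 8) = √U/(-4) = -√U/4)
√(S + z(-4/(-91) - 103/(-94))) = √(-39093/4 - √(-4/(-91) - 103/(-94))/4) = √(-39093/4 - √(-4*(-1/91) - 103*(-1/94))/4) = √(-39093/4 - √(4/91 + 103/94)/4) = √(-39093/4 - √83392946/34216)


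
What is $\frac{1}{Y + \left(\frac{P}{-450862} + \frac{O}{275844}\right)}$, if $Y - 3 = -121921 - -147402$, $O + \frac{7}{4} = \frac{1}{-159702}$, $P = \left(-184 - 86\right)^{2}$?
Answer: $\frac{19861750866376656}{506153647500810239975} \approx 3.9241 \cdot 10^{-5}$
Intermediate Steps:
$P = 72900$ ($P = \left(-270\right)^{2} = 72900$)
$O = - \frac{558959}{319404}$ ($O = - \frac{7}{4} + \frac{1}{-159702} = - \frac{7}{4} - \frac{1}{159702} = - \frac{558959}{319404} \approx -1.75$)
$Y = 25484$ ($Y = 3 - -25481 = 3 + \left(-121921 + 147402\right) = 3 + 25481 = 25484$)
$\frac{1}{Y + \left(\frac{P}{-450862} + \frac{O}{275844}\right)} = \frac{1}{25484 + \left(\frac{72900}{-450862} - \frac{558959}{319404 \cdot 275844}\right)} = \frac{1}{25484 + \left(72900 \left(- \frac{1}{450862}\right) - \frac{558959}{88105676976}\right)} = \frac{1}{25484 - \frac{3211577932461529}{19861750866376656}} = \frac{1}{\frac{506153647500810239975}{19861750866376656}} = \frac{19861750866376656}{506153647500810239975}$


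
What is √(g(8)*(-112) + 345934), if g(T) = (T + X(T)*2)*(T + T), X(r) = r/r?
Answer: 3*√36446 ≈ 572.72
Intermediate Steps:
X(r) = 1
g(T) = 2*T*(2 + T) (g(T) = (T + 1*2)*(T + T) = (T + 2)*(2*T) = (2 + T)*(2*T) = 2*T*(2 + T))
√(g(8)*(-112) + 345934) = √((2*8*(2 + 8))*(-112) + 345934) = √((2*8*10)*(-112) + 345934) = √(160*(-112) + 345934) = √(-17920 + 345934) = √328014 = 3*√36446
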